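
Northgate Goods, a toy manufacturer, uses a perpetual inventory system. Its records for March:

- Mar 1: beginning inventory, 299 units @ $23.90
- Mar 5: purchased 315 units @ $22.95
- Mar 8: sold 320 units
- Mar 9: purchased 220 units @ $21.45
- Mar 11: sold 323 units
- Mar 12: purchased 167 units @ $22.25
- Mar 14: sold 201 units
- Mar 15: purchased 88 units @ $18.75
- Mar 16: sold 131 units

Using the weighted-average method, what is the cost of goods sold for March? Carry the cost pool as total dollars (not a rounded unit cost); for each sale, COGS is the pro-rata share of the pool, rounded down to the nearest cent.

After Mar 1: 299 on hand, pool $7,146.10 (≈ $23.9000 each)
After Mar 5: 614 on hand, pool $14,375.35 (≈ $23.4126 each)
Mar 8, sell 320: 320/614 × $14,375.35 → $7,492.03
After Mar 9: 514 on hand, pool $11,602.32 (≈ $22.5726 each)
Mar 11, sell 323: 323/514 × $11,602.32 → $7,290.95
After Mar 12: 358 on hand, pool $8,027.12 (≈ $22.4221 each)
Mar 14, sell 201: 201/358 × $8,027.12 → $4,506.84
After Mar 15: 245 on hand, pool $5,170.28 (≈ $21.1032 each)
Mar 16, sell 131: 131/245 × $5,170.28 → $2,764.51
Total COGS = $7,492.03 + $7,290.95 + $4,506.84 + $2,764.51 = $22,054.33
Ending inventory (cost pool remaining) = $2,405.77
Check: goods available $24,460.10 = COGS $22,054.33 + ending $2,405.77

COGS = $22,054.33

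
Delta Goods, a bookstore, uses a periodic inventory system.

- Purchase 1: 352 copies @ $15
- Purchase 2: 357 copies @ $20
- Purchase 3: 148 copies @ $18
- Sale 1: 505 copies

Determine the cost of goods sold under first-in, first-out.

Sale 1 (505) [FIFO — oldest first]: 352 @ $15 + 153 @ $20 = $8,340
Ending inventory: 204 @ $20 + 148 @ $18 = $6,744
Check: goods available $15,084 = COGS $8,340 + ending $6,744

COGS = $8,340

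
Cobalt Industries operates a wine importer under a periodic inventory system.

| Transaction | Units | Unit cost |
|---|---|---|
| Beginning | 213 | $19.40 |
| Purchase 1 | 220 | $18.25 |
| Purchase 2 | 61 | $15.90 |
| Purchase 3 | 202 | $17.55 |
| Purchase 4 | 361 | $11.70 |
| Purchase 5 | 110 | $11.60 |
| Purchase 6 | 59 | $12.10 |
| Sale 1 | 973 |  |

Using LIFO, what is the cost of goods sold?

Sale 1 (973) [LIFO — newest first]: 59 @ $12.10 + 110 @ $11.60 + 361 @ $11.70 + 202 @ $17.55 + 61 @ $15.90 + 180 @ $18.25 = $14,013.60
Ending inventory: 213 @ $19.40 + 40 @ $18.25 = $4,862.20
Check: goods available $18,875.80 = COGS $14,013.60 + ending $4,862.20

COGS = $14,013.60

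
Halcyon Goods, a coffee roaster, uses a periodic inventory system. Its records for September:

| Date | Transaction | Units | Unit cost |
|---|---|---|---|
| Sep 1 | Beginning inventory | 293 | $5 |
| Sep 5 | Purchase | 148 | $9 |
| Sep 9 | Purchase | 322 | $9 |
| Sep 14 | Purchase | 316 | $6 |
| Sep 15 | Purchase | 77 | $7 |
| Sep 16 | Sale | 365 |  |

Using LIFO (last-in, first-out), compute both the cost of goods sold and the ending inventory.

Sep 16, 365 sold [LIFO — newest first]: 77 @ $7 + 288 @ $6 = $2,267
Ending inventory: 293 @ $5 + 148 @ $9 + 322 @ $9 + 28 @ $6 = $5,863

COGS = $2,267; ending inventory = $5,863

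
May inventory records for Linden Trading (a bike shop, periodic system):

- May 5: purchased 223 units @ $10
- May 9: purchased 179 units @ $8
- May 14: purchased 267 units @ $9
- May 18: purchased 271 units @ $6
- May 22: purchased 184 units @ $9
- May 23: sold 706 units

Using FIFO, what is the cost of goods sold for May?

COGS = $6,287

May 23, 706 sold [FIFO — oldest first]: 223 @ $10 + 179 @ $8 + 267 @ $9 + 37 @ $6 = $6,287
Ending inventory: 234 @ $6 + 184 @ $9 = $3,060
Check: goods available $9,347 = COGS $6,287 + ending $3,060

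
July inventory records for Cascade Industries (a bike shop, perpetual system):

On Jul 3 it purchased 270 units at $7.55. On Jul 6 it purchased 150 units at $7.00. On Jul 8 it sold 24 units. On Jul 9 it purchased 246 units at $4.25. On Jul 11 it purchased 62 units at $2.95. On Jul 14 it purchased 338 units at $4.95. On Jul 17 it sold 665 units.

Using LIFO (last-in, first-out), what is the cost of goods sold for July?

Jul 8, 24 sold [LIFO — newest first]: 24 @ $7.00 = $168.00
Jul 17, 665 sold [LIFO — newest first]: 338 @ $4.95 + 62 @ $2.95 + 246 @ $4.25 + 19 @ $7.00 = $3,034.50
Total COGS = $168.00 + $3,034.50 = $3,202.50
Ending inventory: 270 @ $7.55 + 107 @ $7.00 = $2,787.50

COGS = $3,202.50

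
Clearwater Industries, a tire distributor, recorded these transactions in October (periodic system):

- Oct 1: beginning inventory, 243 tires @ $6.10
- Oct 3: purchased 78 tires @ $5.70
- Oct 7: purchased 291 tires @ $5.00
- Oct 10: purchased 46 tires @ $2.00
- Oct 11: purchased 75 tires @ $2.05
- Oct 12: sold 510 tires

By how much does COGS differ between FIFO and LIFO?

$604.55

FIFO COGS: 243 @ $6.10 + 78 @ $5.70 + 189 @ $5.00 = $2,871.90
LIFO COGS: 75 @ $2.05 + 46 @ $2.00 + 291 @ $5.00 + 78 @ $5.70 + 20 @ $6.10 = $2,267.35
Difference = |$2,871.90 − $2,267.35| = $604.55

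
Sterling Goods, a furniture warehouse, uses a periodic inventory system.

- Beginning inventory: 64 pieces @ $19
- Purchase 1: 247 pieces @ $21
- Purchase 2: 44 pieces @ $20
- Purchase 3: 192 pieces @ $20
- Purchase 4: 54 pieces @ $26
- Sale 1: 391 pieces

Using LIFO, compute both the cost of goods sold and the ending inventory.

COGS = $8,245; ending inventory = $4,282

Sale 1 (391) [LIFO — newest first]: 54 @ $26 + 192 @ $20 + 44 @ $20 + 101 @ $21 = $8,245
Ending inventory: 64 @ $19 + 146 @ $21 = $4,282
Check: goods available $12,527 = COGS $8,245 + ending $4,282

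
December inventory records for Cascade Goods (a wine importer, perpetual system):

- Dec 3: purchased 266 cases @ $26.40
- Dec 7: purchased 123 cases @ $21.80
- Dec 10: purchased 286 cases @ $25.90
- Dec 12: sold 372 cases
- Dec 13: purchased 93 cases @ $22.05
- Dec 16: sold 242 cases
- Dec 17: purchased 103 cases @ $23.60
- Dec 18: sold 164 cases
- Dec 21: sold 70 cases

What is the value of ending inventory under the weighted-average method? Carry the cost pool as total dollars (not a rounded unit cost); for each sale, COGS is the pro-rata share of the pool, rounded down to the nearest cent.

After Dec 3: 266 on hand, pool $7,022.40 (≈ $26.4000 each)
After Dec 7: 389 on hand, pool $9,703.80 (≈ $24.9455 each)
After Dec 10: 675 on hand, pool $17,111.20 (≈ $25.3499 each)
Dec 12, sell 372: 372/675 × $17,111.20 → $9,430.17
After Dec 13: 396 on hand, pool $9,731.68 (≈ $24.5749 each)
Dec 16, sell 242: 242/396 × $9,731.68 → $5,947.13
After Dec 17: 257 on hand, pool $6,215.35 (≈ $24.1842 each)
Dec 18, sell 164: 164/257 × $6,215.35 → $3,966.21
Dec 21, sell 70: 70/93 × $2,249.14 → $1,692.90
Total COGS = $9,430.17 + $5,947.13 + $3,966.21 + $1,692.90 = $21,036.41
Ending inventory (cost pool remaining) = $556.24

Ending inventory = $556.24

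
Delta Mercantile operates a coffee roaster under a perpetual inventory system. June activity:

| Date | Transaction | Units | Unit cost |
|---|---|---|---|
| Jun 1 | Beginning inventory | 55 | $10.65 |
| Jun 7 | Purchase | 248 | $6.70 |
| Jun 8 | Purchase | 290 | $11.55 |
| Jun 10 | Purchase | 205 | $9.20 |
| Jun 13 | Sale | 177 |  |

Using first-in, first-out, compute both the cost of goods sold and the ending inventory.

COGS = $1,403.15; ending inventory = $6,079.70

Jun 13, 177 sold [FIFO — oldest first]: 55 @ $10.65 + 122 @ $6.70 = $1,403.15
Ending inventory: 126 @ $6.70 + 290 @ $11.55 + 205 @ $9.20 = $6,079.70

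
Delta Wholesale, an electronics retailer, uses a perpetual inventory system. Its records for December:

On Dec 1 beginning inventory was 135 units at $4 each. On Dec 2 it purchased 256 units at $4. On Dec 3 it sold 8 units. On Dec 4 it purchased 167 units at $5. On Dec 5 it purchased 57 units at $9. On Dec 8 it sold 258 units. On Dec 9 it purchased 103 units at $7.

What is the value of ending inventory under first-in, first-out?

Dec 3, 8 sold [FIFO — oldest first]: 8 @ $4 = $32
Dec 8, 258 sold [FIFO — oldest first]: 127 @ $4 + 131 @ $4 = $1,032
Total COGS = $32 + $1,032 = $1,064
Ending inventory: 125 @ $4 + 167 @ $5 + 57 @ $9 + 103 @ $7 = $2,569
Check: goods available $3,633 = COGS $1,064 + ending $2,569

Ending inventory = $2,569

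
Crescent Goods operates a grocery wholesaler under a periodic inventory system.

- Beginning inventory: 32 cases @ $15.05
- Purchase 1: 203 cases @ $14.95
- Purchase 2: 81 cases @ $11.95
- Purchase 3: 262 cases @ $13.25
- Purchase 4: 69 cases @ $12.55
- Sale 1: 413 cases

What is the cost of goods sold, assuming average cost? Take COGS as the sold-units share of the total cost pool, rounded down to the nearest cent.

COGS = $5,631.25

Sale 1, sell 413: 413/647 × $8,821.85 → $5,631.25
Ending inventory (cost pool remaining) = $3,190.60
Check: goods available $8,821.85 = COGS $5,631.25 + ending $3,190.60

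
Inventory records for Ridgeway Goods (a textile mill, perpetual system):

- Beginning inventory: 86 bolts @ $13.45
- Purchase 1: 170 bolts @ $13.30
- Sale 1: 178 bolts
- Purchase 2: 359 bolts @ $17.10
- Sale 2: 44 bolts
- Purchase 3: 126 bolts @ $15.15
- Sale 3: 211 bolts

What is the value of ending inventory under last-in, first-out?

Ending inventory = $4,982.10

Sale 1 (178) [LIFO — newest first]: 170 @ $13.30 + 8 @ $13.45 = $2,368.60
Sale 2 (44) [LIFO — newest first]: 44 @ $17.10 = $752.40
Sale 3 (211) [LIFO — newest first]: 126 @ $15.15 + 85 @ $17.10 = $3,362.40
Total COGS = $2,368.60 + $752.40 + $3,362.40 = $6,483.40
Ending inventory: 78 @ $13.45 + 230 @ $17.10 = $4,982.10
Check: goods available $11,465.50 = COGS $6,483.40 + ending $4,982.10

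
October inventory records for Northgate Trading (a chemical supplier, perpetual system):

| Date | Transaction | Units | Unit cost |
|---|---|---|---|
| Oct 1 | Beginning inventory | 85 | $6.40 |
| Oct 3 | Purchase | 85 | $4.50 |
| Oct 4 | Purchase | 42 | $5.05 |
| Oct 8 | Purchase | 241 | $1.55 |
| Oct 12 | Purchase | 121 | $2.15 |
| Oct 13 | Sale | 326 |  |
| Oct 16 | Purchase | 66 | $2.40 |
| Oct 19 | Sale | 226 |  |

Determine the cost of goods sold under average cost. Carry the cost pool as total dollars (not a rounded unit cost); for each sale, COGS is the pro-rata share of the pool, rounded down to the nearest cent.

After Oct 1: 85 on hand, pool $544.00 (≈ $6.4000 each)
After Oct 3: 170 on hand, pool $926.50 (≈ $5.4500 each)
After Oct 4: 212 on hand, pool $1,138.60 (≈ $5.3708 each)
After Oct 8: 453 on hand, pool $1,512.15 (≈ $3.3381 each)
After Oct 12: 574 on hand, pool $1,772.30 (≈ $3.0876 each)
Oct 13, sell 326: 326/574 × $1,772.30 → $1,006.56
After Oct 16: 314 on hand, pool $924.14 (≈ $2.9431 each)
Oct 19, sell 226: 226/314 × $924.14 → $665.14
Total COGS = $1,006.56 + $665.14 = $1,671.70
Ending inventory (cost pool remaining) = $259.00
Check: goods available $1,930.70 = COGS $1,671.70 + ending $259.00

COGS = $1,671.70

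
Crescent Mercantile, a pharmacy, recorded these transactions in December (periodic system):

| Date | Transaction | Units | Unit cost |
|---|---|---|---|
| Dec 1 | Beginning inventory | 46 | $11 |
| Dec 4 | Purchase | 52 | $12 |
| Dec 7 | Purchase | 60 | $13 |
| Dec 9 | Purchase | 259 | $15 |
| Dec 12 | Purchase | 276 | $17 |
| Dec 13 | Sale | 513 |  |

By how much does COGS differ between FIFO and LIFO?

$820

FIFO COGS: 46 @ $11 + 52 @ $12 + 60 @ $13 + 259 @ $15 + 96 @ $17 = $7,427
LIFO COGS: 276 @ $17 + 237 @ $15 = $8,247
Difference = |$7,427 − $8,247| = $820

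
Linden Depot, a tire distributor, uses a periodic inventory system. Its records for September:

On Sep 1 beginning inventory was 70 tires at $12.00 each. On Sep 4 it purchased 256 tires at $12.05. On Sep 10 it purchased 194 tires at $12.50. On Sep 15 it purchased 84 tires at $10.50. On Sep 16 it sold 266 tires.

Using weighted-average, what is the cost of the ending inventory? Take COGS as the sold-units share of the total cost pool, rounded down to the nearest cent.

Sep 16, sell 266: 266/604 × $7,231.80 → $3,184.86
Ending inventory (cost pool remaining) = $4,046.94

Ending inventory = $4,046.94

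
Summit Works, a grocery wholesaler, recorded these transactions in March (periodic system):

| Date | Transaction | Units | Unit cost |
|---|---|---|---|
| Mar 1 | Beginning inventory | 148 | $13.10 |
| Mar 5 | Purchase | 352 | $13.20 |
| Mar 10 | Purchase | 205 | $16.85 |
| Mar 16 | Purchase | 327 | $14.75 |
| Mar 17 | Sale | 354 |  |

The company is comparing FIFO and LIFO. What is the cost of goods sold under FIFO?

COGS = $4,658.00

FIFO COGS: 148 @ $13.10 + 206 @ $13.20 = $4,658.00
LIFO COGS: 327 @ $14.75 + 27 @ $16.85 = $5,278.20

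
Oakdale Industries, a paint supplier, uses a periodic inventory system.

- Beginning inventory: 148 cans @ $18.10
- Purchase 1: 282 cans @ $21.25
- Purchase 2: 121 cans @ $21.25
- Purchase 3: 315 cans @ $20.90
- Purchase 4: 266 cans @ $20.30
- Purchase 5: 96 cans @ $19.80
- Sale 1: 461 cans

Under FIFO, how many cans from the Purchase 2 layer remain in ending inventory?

Sale 1 (461) [FIFO — oldest first]: 148 @ $18.10 + 282 @ $21.25 + 31 @ $21.25 = $9,330.05
Ending inventory: 90 @ $21.25 + 315 @ $20.90 + 266 @ $20.30 + 96 @ $19.80 = $15,796.60
Check: goods available $25,126.65 = COGS $9,330.05 + ending $15,796.60

90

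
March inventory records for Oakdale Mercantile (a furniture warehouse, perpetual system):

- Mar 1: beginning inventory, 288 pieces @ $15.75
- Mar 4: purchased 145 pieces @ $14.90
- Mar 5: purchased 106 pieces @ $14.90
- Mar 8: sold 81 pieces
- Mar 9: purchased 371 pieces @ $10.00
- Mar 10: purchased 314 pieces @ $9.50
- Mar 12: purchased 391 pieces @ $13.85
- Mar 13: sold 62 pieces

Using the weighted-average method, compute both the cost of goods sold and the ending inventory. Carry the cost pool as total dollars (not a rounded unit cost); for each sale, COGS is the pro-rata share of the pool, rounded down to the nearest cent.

COGS = $2,017.28; ending inventory = $18,366.97

After Mar 1: 288 on hand, pool $4,536.00 (≈ $15.7500 each)
After Mar 4: 433 on hand, pool $6,696.50 (≈ $15.4654 each)
After Mar 5: 539 on hand, pool $8,275.90 (≈ $15.3542 each)
Mar 8, sell 81: 81/539 × $8,275.90 → $1,243.68
After Mar 9: 829 on hand, pool $10,742.22 (≈ $12.9580 each)
After Mar 10: 1143 on hand, pool $13,725.22 (≈ $12.0081 each)
After Mar 12: 1534 on hand, pool $19,140.57 (≈ $12.4776 each)
Mar 13, sell 62: 62/1534 × $19,140.57 → $773.60
Total COGS = $1,243.68 + $773.60 = $2,017.28
Ending inventory (cost pool remaining) = $18,366.97
Check: goods available $20,384.25 = COGS $2,017.28 + ending $18,366.97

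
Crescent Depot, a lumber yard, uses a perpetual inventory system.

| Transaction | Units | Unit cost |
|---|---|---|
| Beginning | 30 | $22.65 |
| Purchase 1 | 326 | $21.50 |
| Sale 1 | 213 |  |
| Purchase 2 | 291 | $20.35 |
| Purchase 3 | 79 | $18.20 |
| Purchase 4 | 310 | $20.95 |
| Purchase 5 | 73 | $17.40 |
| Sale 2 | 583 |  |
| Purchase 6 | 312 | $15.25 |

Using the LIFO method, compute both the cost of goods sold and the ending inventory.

COGS = $16,244.35; ending inventory = $11,326.50

Sale 1 (213) [LIFO — newest first]: 213 @ $21.50 = $4,579.50
Sale 2 (583) [LIFO — newest first]: 73 @ $17.40 + 310 @ $20.95 + 79 @ $18.20 + 121 @ $20.35 = $11,664.85
Total COGS = $4,579.50 + $11,664.85 = $16,244.35
Ending inventory: 30 @ $22.65 + 113 @ $21.50 + 170 @ $20.35 + 312 @ $15.25 = $11,326.50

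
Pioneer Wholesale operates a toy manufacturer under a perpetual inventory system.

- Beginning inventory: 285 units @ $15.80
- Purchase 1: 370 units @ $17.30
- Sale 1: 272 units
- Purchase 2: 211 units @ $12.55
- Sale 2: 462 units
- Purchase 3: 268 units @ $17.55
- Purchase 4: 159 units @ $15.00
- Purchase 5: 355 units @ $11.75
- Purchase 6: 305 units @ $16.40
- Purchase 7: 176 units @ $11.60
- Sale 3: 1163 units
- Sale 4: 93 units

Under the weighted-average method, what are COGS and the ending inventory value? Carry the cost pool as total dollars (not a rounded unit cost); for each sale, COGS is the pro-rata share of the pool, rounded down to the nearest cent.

COGS = $29,831.71; ending inventory = $2,023.59

After Beginning: 285 on hand, pool $4,503.00 (≈ $15.8000 each)
After Purchase 1: 655 on hand, pool $10,904.00 (≈ $16.6473 each)
Sale 1, sell 272: 272/655 × $10,904.00 → $4,528.07
After Purchase 2: 594 on hand, pool $9,023.98 (≈ $15.1919 each)
Sale 2, sell 462: 462/594 × $9,023.98 → $7,018.65
After Purchase 3: 400 on hand, pool $6,708.73 (≈ $16.7718 each)
After Purchase 4: 559 on hand, pool $9,093.73 (≈ $16.2679 each)
After Purchase 5: 914 on hand, pool $13,264.98 (≈ $14.5131 each)
After Purchase 6: 1219 on hand, pool $18,266.98 (≈ $14.9852 each)
After Purchase 7: 1395 on hand, pool $20,308.58 (≈ $14.5581 each)
Sale 3, sell 1163: 1163/1395 × $20,308.58 → $16,931.09
Sale 4, sell 93: 93/232 × $3,377.49 → $1,353.90
Total COGS = $4,528.07 + $7,018.65 + $16,931.09 + $1,353.90 = $29,831.71
Ending inventory (cost pool remaining) = $2,023.59
Check: goods available $31,855.30 = COGS $29,831.71 + ending $2,023.59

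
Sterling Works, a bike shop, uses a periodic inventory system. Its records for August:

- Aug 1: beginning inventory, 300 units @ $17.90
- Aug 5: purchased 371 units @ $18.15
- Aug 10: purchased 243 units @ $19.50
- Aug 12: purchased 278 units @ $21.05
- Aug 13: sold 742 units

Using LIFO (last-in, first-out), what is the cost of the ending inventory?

Ending inventory = $8,092.50

Aug 13, 742 sold [LIFO — newest first]: 278 @ $21.05 + 243 @ $19.50 + 221 @ $18.15 = $14,601.55
Ending inventory: 300 @ $17.90 + 150 @ $18.15 = $8,092.50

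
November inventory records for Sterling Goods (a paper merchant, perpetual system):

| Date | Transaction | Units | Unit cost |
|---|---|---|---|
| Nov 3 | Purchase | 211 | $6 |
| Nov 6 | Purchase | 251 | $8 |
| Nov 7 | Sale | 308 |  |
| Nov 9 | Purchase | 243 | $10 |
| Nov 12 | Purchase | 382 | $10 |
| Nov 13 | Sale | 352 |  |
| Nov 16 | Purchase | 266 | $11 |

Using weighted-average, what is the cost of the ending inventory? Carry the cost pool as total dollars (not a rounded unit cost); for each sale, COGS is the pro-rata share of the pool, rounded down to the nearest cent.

After Nov 3: 211 on hand, pool $1,266.00 (≈ $6.0000 each)
After Nov 6: 462 on hand, pool $3,274.00 (≈ $7.0866 each)
Nov 7, sell 308: 308/462 × $3,274.00 → $2,182.66
After Nov 9: 397 on hand, pool $3,521.34 (≈ $8.8699 each)
After Nov 12: 779 on hand, pool $7,341.34 (≈ $9.4241 each)
Nov 13, sell 352: 352/779 × $7,341.34 → $3,317.26
After Nov 16: 693 on hand, pool $6,950.08 (≈ $10.0290 each)
Total COGS = $2,182.66 + $3,317.26 = $5,499.92
Ending inventory (cost pool remaining) = $6,950.08

Ending inventory = $6,950.08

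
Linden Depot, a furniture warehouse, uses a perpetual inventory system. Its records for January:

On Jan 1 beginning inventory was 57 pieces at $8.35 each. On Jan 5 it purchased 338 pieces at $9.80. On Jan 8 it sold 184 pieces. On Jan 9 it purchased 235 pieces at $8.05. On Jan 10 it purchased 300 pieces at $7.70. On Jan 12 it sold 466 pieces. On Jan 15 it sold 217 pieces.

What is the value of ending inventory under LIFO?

Ending inventory = $534.75

Jan 8, 184 sold [LIFO — newest first]: 184 @ $9.80 = $1,803.20
Jan 12, 466 sold [LIFO — newest first]: 300 @ $7.70 + 166 @ $8.05 = $3,646.30
Jan 15, 217 sold [LIFO — newest first]: 69 @ $8.05 + 148 @ $9.80 = $2,005.85
Total COGS = $1,803.20 + $3,646.30 + $2,005.85 = $7,455.35
Ending inventory: 57 @ $8.35 + 6 @ $9.80 = $534.75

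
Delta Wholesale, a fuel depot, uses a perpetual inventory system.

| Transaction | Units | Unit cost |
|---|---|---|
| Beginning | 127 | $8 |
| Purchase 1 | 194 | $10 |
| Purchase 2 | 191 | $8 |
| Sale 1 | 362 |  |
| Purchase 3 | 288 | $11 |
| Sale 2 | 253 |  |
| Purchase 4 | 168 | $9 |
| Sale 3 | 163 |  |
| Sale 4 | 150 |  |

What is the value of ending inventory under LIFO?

Ending inventory = $320

Sale 1 (362) [LIFO — newest first]: 191 @ $8 + 171 @ $10 = $3,238
Sale 2 (253) [LIFO — newest first]: 253 @ $11 = $2,783
Sale 3 (163) [LIFO — newest first]: 163 @ $9 = $1,467
Sale 4 (150) [LIFO — newest first]: 5 @ $9 + 35 @ $11 + 23 @ $10 + 87 @ $8 = $1,356
Total COGS = $3,238 + $2,783 + $1,467 + $1,356 = $8,844
Ending inventory: 40 @ $8 = $320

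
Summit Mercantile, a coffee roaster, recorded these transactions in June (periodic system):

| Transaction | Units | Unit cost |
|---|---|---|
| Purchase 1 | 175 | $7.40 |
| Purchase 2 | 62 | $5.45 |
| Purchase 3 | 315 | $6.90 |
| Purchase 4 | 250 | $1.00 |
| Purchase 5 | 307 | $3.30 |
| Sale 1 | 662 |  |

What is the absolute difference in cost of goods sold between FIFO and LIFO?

FIFO COGS: 175 @ $7.40 + 62 @ $5.45 + 315 @ $6.90 + 110 @ $1.00 = $3,916.40
LIFO COGS: 307 @ $3.30 + 250 @ $1.00 + 105 @ $6.90 = $1,987.60
Difference = |$3,916.40 − $1,987.60| = $1,928.80

$1,928.80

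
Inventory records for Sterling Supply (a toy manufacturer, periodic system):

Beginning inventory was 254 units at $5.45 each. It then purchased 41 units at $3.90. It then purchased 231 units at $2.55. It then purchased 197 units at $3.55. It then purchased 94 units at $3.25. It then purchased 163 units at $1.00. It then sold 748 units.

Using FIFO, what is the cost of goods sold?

COGS = $2,913.85

Sale 1 (748) [FIFO — oldest first]: 254 @ $5.45 + 41 @ $3.90 + 231 @ $2.55 + 197 @ $3.55 + 25 @ $3.25 = $2,913.85
Ending inventory: 69 @ $3.25 + 163 @ $1.00 = $387.25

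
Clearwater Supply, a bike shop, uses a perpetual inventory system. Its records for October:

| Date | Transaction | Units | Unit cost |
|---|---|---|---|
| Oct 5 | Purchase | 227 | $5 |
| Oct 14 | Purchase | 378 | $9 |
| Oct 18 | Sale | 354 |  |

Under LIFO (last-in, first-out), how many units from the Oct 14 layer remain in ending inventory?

24

Oct 18, 354 sold [LIFO — newest first]: 354 @ $9 = $3,186
Ending inventory: 227 @ $5 + 24 @ $9 = $1,351
Check: goods available $4,537 = COGS $3,186 + ending $1,351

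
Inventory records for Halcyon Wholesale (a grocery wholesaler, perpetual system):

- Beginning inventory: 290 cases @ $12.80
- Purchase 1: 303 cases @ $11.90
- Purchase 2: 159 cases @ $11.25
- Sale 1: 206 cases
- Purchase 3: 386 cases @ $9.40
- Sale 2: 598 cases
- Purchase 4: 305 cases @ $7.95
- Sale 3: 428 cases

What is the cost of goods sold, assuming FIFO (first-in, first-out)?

Sale 1 (206) [FIFO — oldest first]: 206 @ $12.80 = $2,636.80
Sale 2 (598) [FIFO — oldest first]: 84 @ $12.80 + 303 @ $11.90 + 159 @ $11.25 + 52 @ $9.40 = $6,958.45
Sale 3 (428) [FIFO — oldest first]: 334 @ $9.40 + 94 @ $7.95 = $3,886.90
Total COGS = $2,636.80 + $6,958.45 + $3,886.90 = $13,482.15
Ending inventory: 211 @ $7.95 = $1,677.45

COGS = $13,482.15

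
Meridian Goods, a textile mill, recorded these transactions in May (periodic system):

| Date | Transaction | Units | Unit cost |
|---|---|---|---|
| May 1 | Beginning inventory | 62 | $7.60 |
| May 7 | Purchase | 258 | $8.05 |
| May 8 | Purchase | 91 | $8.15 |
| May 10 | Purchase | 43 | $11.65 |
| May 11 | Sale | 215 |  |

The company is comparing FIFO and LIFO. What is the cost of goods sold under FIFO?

FIFO COGS: 62 @ $7.60 + 153 @ $8.05 = $1,702.85
LIFO COGS: 43 @ $11.65 + 91 @ $8.15 + 81 @ $8.05 = $1,894.65

COGS = $1,702.85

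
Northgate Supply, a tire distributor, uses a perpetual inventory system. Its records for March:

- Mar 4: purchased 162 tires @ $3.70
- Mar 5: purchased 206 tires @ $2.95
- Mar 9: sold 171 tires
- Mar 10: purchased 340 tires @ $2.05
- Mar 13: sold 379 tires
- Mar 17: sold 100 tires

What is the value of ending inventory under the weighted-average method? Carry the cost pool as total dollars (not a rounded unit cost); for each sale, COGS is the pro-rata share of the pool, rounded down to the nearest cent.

After Mar 4: 162 on hand, pool $599.40 (≈ $3.7000 each)
After Mar 5: 368 on hand, pool $1,207.10 (≈ $3.2802 each)
Mar 9, sell 171: 171/368 × $1,207.10 → $560.90
After Mar 10: 537 on hand, pool $1,343.20 (≈ $2.5013 each)
Mar 13, sell 379: 379/537 × $1,343.20 → $947.99
Mar 17, sell 100: 100/158 × $395.21 → $250.13
Total COGS = $560.90 + $947.99 + $250.13 = $1,759.02
Ending inventory (cost pool remaining) = $145.08

Ending inventory = $145.08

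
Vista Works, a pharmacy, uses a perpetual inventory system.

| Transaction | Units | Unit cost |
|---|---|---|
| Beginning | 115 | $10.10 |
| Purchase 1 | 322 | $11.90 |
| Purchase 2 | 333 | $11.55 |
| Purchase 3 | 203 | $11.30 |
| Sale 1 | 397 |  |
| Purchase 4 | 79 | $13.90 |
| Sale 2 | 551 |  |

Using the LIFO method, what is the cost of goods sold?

Sale 1 (397) [LIFO — newest first]: 203 @ $11.30 + 194 @ $11.55 = $4,534.60
Sale 2 (551) [LIFO — newest first]: 79 @ $13.90 + 139 @ $11.55 + 322 @ $11.90 + 11 @ $10.10 = $6,646.45
Total COGS = $4,534.60 + $6,646.45 = $11,181.05
Ending inventory: 104 @ $10.10 = $1,050.40

COGS = $11,181.05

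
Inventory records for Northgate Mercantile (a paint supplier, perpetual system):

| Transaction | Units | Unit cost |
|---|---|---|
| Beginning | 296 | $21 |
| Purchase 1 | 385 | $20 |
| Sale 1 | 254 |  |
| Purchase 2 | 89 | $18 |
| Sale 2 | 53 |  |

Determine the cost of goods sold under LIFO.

COGS = $6,034

Sale 1 (254) [LIFO — newest first]: 254 @ $20 = $5,080
Sale 2 (53) [LIFO — newest first]: 53 @ $18 = $954
Total COGS = $5,080 + $954 = $6,034
Ending inventory: 296 @ $21 + 131 @ $20 + 36 @ $18 = $9,484
Check: goods available $15,518 = COGS $6,034 + ending $9,484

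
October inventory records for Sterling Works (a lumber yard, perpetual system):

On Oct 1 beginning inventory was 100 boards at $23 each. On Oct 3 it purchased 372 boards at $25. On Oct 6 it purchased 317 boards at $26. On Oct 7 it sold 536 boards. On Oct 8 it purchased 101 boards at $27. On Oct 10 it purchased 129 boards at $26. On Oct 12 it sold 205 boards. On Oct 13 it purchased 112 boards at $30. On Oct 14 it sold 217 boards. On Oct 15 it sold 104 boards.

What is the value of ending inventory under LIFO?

Oct 7, 536 sold [LIFO — newest first]: 317 @ $26 + 219 @ $25 = $13,717
Oct 12, 205 sold [LIFO — newest first]: 129 @ $26 + 76 @ $27 = $5,406
Oct 14, 217 sold [LIFO — newest first]: 112 @ $30 + 25 @ $27 + 80 @ $25 = $6,035
Oct 15, 104 sold [LIFO — newest first]: 73 @ $25 + 31 @ $23 = $2,538
Total COGS = $13,717 + $5,406 + $6,035 + $2,538 = $27,696
Ending inventory: 69 @ $23 = $1,587
Check: goods available $29,283 = COGS $27,696 + ending $1,587

Ending inventory = $1,587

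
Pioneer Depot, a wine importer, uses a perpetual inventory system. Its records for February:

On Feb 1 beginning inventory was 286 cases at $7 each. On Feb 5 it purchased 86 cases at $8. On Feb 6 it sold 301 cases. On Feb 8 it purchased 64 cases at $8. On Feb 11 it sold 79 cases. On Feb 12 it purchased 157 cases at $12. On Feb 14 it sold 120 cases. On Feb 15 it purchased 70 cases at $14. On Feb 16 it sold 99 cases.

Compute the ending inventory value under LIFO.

Feb 6, 301 sold [LIFO — newest first]: 86 @ $8 + 215 @ $7 = $2,193
Feb 11, 79 sold [LIFO — newest first]: 64 @ $8 + 15 @ $7 = $617
Feb 14, 120 sold [LIFO — newest first]: 120 @ $12 = $1,440
Feb 16, 99 sold [LIFO — newest first]: 70 @ $14 + 29 @ $12 = $1,328
Total COGS = $2,193 + $617 + $1,440 + $1,328 = $5,578
Ending inventory: 56 @ $7 + 8 @ $12 = $488

Ending inventory = $488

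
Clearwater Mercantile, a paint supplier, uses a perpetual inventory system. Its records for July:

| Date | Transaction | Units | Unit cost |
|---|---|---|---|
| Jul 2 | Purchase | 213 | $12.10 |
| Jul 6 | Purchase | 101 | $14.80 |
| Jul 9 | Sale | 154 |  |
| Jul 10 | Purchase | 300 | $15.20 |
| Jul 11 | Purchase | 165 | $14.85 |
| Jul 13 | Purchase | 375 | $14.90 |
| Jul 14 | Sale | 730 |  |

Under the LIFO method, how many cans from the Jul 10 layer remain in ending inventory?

110

Jul 9, 154 sold [LIFO — newest first]: 101 @ $14.80 + 53 @ $12.10 = $2,136.10
Jul 14, 730 sold [LIFO — newest first]: 375 @ $14.90 + 165 @ $14.85 + 190 @ $15.20 = $10,925.75
Total COGS = $2,136.10 + $10,925.75 = $13,061.85
Ending inventory: 160 @ $12.10 + 110 @ $15.20 = $3,608.00
Check: goods available $16,669.85 = COGS $13,061.85 + ending $3,608.00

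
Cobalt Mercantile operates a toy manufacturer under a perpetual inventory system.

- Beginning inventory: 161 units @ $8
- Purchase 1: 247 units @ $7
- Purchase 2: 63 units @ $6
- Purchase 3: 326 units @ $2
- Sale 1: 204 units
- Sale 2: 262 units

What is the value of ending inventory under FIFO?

Ending inventory = $682

Sale 1 (204) [FIFO — oldest first]: 161 @ $8 + 43 @ $7 = $1,589
Sale 2 (262) [FIFO — oldest first]: 204 @ $7 + 58 @ $6 = $1,776
Total COGS = $1,589 + $1,776 = $3,365
Ending inventory: 5 @ $6 + 326 @ $2 = $682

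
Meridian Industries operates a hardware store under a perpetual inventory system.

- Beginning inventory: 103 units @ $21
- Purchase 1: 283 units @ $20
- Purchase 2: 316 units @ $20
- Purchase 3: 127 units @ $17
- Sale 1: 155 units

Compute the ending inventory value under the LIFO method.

Sale 1 (155) [LIFO — newest first]: 127 @ $17 + 28 @ $20 = $2,719
Ending inventory: 103 @ $21 + 283 @ $20 + 288 @ $20 = $13,583

Ending inventory = $13,583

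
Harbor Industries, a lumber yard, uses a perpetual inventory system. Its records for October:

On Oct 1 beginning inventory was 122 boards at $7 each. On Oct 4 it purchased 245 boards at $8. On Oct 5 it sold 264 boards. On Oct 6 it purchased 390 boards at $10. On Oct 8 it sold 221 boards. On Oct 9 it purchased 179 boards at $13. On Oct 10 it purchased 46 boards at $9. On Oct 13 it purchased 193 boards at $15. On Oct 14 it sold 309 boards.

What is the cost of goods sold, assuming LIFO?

Oct 5, 264 sold [LIFO — newest first]: 245 @ $8 + 19 @ $7 = $2,093
Oct 8, 221 sold [LIFO — newest first]: 221 @ $10 = $2,210
Oct 14, 309 sold [LIFO — newest first]: 193 @ $15 + 46 @ $9 + 70 @ $13 = $4,219
Total COGS = $2,093 + $2,210 + $4,219 = $8,522
Ending inventory: 103 @ $7 + 169 @ $10 + 109 @ $13 = $3,828

COGS = $8,522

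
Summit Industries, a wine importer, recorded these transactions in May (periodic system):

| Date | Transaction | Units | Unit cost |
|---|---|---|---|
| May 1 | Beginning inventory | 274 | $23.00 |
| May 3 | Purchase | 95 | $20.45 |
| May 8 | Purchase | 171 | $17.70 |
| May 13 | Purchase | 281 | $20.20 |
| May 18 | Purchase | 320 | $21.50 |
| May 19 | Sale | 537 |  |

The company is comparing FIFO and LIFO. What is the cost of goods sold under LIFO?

FIFO COGS: 274 @ $23.00 + 95 @ $20.45 + 168 @ $17.70 = $11,218.35
LIFO COGS: 320 @ $21.50 + 217 @ $20.20 = $11,263.40

COGS = $11,263.40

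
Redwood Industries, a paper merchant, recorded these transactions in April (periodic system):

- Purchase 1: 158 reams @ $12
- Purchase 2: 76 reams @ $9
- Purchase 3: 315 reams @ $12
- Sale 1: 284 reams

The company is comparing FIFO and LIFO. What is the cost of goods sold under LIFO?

FIFO COGS: 158 @ $12 + 76 @ $9 + 50 @ $12 = $3,180
LIFO COGS: 284 @ $12 = $3,408

COGS = $3,408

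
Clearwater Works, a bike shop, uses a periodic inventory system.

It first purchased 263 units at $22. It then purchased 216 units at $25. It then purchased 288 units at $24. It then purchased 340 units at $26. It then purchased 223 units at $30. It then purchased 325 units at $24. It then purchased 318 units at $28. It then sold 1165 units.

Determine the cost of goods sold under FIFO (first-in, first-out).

COGS = $28,678

Sale 1 (1165) [FIFO — oldest first]: 263 @ $22 + 216 @ $25 + 288 @ $24 + 340 @ $26 + 58 @ $30 = $28,678
Ending inventory: 165 @ $30 + 325 @ $24 + 318 @ $28 = $21,654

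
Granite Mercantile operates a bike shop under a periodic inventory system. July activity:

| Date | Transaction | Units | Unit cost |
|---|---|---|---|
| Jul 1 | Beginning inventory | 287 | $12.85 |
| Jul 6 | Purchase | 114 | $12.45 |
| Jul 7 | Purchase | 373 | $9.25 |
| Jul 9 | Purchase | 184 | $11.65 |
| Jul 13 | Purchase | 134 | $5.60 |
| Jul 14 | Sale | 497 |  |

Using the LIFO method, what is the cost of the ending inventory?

Ending inventory = $6,901.75

Jul 14, 497 sold [LIFO — newest first]: 134 @ $5.60 + 184 @ $11.65 + 179 @ $9.25 = $4,549.75
Ending inventory: 287 @ $12.85 + 114 @ $12.45 + 194 @ $9.25 = $6,901.75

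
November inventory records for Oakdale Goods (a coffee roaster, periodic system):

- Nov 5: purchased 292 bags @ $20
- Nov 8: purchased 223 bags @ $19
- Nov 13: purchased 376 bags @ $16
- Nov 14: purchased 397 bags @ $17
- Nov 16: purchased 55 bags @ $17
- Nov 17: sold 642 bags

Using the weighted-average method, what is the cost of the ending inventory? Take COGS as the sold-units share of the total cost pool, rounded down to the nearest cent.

Ending inventory = $12,410.78

Nov 17, sell 642: 642/1343 × $23,777.00 → $11,366.22
Ending inventory (cost pool remaining) = $12,410.78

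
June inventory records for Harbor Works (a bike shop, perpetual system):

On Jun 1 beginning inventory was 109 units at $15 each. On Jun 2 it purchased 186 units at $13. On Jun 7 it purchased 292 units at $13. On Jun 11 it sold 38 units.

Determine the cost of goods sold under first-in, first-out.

COGS = $570

Jun 11, 38 sold [FIFO — oldest first]: 38 @ $15 = $570
Ending inventory: 71 @ $15 + 186 @ $13 + 292 @ $13 = $7,279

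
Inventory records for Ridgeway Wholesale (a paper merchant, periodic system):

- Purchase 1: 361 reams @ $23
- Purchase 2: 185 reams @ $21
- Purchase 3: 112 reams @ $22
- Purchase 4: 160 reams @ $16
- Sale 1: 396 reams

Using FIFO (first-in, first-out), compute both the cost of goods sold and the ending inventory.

COGS = $9,038; ending inventory = $8,174

Sale 1 (396) [FIFO — oldest first]: 361 @ $23 + 35 @ $21 = $9,038
Ending inventory: 150 @ $21 + 112 @ $22 + 160 @ $16 = $8,174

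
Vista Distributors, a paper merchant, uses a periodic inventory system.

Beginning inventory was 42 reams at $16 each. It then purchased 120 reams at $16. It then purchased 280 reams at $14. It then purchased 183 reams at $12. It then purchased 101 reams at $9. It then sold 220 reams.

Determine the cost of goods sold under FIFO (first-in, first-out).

COGS = $3,404

Sale 1 (220) [FIFO — oldest first]: 42 @ $16 + 120 @ $16 + 58 @ $14 = $3,404
Ending inventory: 222 @ $14 + 183 @ $12 + 101 @ $9 = $6,213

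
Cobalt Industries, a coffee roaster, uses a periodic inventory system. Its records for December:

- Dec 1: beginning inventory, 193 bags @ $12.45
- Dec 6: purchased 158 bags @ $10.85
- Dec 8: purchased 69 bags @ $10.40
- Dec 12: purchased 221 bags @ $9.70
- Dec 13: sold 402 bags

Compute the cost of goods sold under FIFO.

Dec 13, 402 sold [FIFO — oldest first]: 193 @ $12.45 + 158 @ $10.85 + 51 @ $10.40 = $4,647.55
Ending inventory: 18 @ $10.40 + 221 @ $9.70 = $2,330.90
Check: goods available $6,978.45 = COGS $4,647.55 + ending $2,330.90

COGS = $4,647.55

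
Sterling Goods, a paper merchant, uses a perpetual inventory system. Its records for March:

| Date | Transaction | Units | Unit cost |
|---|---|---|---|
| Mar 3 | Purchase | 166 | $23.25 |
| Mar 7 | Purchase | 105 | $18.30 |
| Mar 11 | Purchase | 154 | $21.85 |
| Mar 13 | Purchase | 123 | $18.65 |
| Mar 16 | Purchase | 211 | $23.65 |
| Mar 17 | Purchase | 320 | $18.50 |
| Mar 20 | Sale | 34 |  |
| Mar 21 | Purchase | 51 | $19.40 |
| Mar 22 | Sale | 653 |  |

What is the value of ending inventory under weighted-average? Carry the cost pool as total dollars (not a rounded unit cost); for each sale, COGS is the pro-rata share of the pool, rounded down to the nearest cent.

After Mar 3: 166 on hand, pool $3,859.50 (≈ $23.2500 each)
After Mar 7: 271 on hand, pool $5,781.00 (≈ $21.3321 each)
After Mar 11: 425 on hand, pool $9,145.90 (≈ $21.5198 each)
After Mar 13: 548 on hand, pool $11,439.85 (≈ $20.8756 each)
After Mar 16: 759 on hand, pool $16,430.00 (≈ $21.6469 each)
After Mar 17: 1079 on hand, pool $22,350.00 (≈ $20.7136 each)
Mar 20, sell 34: 34/1079 × $22,350.00 → $704.26
After Mar 21: 1096 on hand, pool $22,635.14 (≈ $20.6525 each)
Mar 22, sell 653: 653/1096 × $22,635.14 → $13,486.08
Total COGS = $704.26 + $13,486.08 = $14,190.34
Ending inventory (cost pool remaining) = $9,149.06

Ending inventory = $9,149.06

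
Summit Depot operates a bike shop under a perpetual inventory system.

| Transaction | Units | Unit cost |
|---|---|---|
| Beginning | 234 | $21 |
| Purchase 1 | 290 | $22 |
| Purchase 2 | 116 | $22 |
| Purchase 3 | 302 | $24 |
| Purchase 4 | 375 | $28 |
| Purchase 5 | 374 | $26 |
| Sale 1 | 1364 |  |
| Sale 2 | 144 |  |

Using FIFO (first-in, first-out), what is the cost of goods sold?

Sale 1 (1364) [FIFO — oldest first]: 234 @ $21 + 290 @ $22 + 116 @ $22 + 302 @ $24 + 375 @ $28 + 47 @ $26 = $32,816
Sale 2 (144) [FIFO — oldest first]: 144 @ $26 = $3,744
Total COGS = $32,816 + $3,744 = $36,560
Ending inventory: 183 @ $26 = $4,758

COGS = $36,560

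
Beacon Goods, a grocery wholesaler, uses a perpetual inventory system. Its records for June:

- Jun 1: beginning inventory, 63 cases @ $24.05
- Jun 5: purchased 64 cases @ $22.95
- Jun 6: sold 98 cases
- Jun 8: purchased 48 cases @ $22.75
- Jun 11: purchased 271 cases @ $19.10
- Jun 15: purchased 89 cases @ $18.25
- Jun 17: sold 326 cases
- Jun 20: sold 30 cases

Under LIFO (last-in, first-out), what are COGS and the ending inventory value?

COGS = $9,010.45; ending inventory = $1,865.85

Jun 6, 98 sold [LIFO — newest first]: 64 @ $22.95 + 34 @ $24.05 = $2,286.50
Jun 17, 326 sold [LIFO — newest first]: 89 @ $18.25 + 237 @ $19.10 = $6,150.95
Jun 20, 30 sold [LIFO — newest first]: 30 @ $19.10 = $573.00
Total COGS = $2,286.50 + $6,150.95 + $573.00 = $9,010.45
Ending inventory: 29 @ $24.05 + 48 @ $22.75 + 4 @ $19.10 = $1,865.85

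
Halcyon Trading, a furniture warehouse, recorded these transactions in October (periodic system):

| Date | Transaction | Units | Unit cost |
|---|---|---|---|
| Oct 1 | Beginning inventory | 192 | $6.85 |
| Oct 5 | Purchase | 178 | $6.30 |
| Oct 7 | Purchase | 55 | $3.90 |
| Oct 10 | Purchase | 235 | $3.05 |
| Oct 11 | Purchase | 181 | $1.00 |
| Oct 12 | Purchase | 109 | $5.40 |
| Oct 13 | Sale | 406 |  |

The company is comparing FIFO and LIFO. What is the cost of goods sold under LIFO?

FIFO COGS: 192 @ $6.85 + 178 @ $6.30 + 36 @ $3.90 = $2,577.00
LIFO COGS: 109 @ $5.40 + 181 @ $1.00 + 116 @ $3.05 = $1,123.40

COGS = $1,123.40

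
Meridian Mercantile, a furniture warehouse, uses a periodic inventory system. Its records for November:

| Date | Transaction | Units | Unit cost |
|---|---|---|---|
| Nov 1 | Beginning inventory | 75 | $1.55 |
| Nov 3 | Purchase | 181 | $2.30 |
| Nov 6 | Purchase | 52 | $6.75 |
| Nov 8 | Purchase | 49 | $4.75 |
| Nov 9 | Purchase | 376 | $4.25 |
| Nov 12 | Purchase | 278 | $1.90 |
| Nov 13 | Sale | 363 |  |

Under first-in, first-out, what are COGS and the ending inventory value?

COGS = $1,141.80; ending inventory = $2,100.70

Nov 13, 363 sold [FIFO — oldest first]: 75 @ $1.55 + 181 @ $2.30 + 52 @ $6.75 + 49 @ $4.75 + 6 @ $4.25 = $1,141.80
Ending inventory: 370 @ $4.25 + 278 @ $1.90 = $2,100.70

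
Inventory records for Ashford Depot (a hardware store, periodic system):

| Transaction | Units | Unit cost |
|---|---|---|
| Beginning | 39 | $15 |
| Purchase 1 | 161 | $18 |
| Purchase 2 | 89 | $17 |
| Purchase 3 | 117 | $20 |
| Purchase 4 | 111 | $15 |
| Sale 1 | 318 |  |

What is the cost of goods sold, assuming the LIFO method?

COGS = $5,536

Sale 1 (318) [LIFO — newest first]: 111 @ $15 + 117 @ $20 + 89 @ $17 + 1 @ $18 = $5,536
Ending inventory: 39 @ $15 + 160 @ $18 = $3,465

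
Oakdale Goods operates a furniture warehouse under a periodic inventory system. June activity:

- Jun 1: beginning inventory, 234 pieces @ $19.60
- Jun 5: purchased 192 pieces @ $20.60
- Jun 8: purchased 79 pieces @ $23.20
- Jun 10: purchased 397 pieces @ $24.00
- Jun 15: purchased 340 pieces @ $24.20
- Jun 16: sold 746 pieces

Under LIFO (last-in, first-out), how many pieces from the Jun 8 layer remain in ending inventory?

Jun 16, 746 sold [LIFO — newest first]: 340 @ $24.20 + 397 @ $24.00 + 9 @ $23.20 = $17,964.80
Ending inventory: 234 @ $19.60 + 192 @ $20.60 + 70 @ $23.20 = $10,165.60

70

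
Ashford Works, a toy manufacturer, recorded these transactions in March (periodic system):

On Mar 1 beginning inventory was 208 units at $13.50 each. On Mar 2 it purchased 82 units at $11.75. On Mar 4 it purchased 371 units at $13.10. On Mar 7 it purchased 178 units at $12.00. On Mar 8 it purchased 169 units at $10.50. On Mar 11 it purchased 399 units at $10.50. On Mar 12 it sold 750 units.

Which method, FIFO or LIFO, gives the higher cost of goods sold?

FIFO

FIFO COGS: 208 @ $13.50 + 82 @ $11.75 + 371 @ $13.10 + 89 @ $12.00 = $9,699.60
LIFO COGS: 399 @ $10.50 + 169 @ $10.50 + 178 @ $12.00 + 4 @ $13.10 = $8,152.40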